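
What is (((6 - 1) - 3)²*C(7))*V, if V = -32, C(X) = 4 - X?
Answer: 384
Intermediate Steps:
(((6 - 1) - 3)²*C(7))*V = (((6 - 1) - 3)²*(4 - 1*7))*(-32) = ((5 - 3)²*(4 - 7))*(-32) = (2²*(-3))*(-32) = (4*(-3))*(-32) = -12*(-32) = 384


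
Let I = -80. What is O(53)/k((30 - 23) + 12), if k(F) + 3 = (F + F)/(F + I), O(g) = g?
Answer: -3233/221 ≈ -14.629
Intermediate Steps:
k(F) = -3 + 2*F/(-80 + F) (k(F) = -3 + (F + F)/(F - 80) = -3 + (2*F)/(-80 + F) = -3 + 2*F/(-80 + F))
O(53)/k((30 - 23) + 12) = 53/(((240 - ((30 - 23) + 12))/(-80 + ((30 - 23) + 12)))) = 53/(((240 - (7 + 12))/(-80 + (7 + 12)))) = 53/(((240 - 1*19)/(-80 + 19))) = 53/(((240 - 19)/(-61))) = 53/((-1/61*221)) = 53/(-221/61) = 53*(-61/221) = -3233/221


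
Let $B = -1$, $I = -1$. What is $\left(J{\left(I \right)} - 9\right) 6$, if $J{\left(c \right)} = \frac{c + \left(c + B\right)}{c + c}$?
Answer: $-45$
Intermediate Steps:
$J{\left(c \right)} = \frac{-1 + 2 c}{2 c}$ ($J{\left(c \right)} = \frac{c + \left(c - 1\right)}{c + c} = \frac{c + \left(-1 + c\right)}{2 c} = \left(-1 + 2 c\right) \frac{1}{2 c} = \frac{-1 + 2 c}{2 c}$)
$\left(J{\left(I \right)} - 9\right) 6 = \left(\frac{- \frac{1}{2} - 1}{-1} - 9\right) 6 = \left(\left(-1\right) \left(- \frac{3}{2}\right) - 9\right) 6 = \left(\frac{3}{2} - 9\right) 6 = \left(- \frac{15}{2}\right) 6 = -45$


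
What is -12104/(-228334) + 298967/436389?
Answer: 36773191717/49821222963 ≈ 0.73810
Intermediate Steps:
-12104/(-228334) + 298967/436389 = -12104*(-1/228334) + 298967*(1/436389) = 6052/114167 + 298967/436389 = 36773191717/49821222963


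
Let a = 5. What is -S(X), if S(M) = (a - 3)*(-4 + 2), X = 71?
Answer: 4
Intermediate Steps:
S(M) = -4 (S(M) = (5 - 3)*(-4 + 2) = 2*(-2) = -4)
-S(X) = -1*(-4) = 4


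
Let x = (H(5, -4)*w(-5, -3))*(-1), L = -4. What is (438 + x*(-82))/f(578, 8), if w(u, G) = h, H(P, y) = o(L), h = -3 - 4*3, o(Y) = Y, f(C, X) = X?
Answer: 2679/4 ≈ 669.75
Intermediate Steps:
h = -15 (h = -3 - 12 = -15)
H(P, y) = -4
w(u, G) = -15
x = -60 (x = -4*(-15)*(-1) = 60*(-1) = -60)
(438 + x*(-82))/f(578, 8) = (438 - 60*(-82))/8 = (438 + 4920)*(⅛) = 5358*(⅛) = 2679/4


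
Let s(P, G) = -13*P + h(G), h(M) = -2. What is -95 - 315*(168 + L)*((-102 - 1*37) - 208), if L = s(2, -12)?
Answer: 15302605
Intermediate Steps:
s(P, G) = -2 - 13*P (s(P, G) = -13*P - 2 = -2 - 13*P)
L = -28 (L = -2 - 13*2 = -2 - 26 = -28)
-95 - 315*(168 + L)*((-102 - 1*37) - 208) = -95 - 315*(168 - 28)*((-102 - 1*37) - 208) = -95 - 44100*((-102 - 37) - 208) = -95 - 44100*(-139 - 208) = -95 - 44100*(-347) = -95 - 315*(-48580) = -95 + 15302700 = 15302605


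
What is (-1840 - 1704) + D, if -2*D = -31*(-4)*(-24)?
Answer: -2056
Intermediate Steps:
D = 1488 (D = -(-31*(-4))*(-24)/2 = -62*(-24) = -½*(-2976) = 1488)
(-1840 - 1704) + D = (-1840 - 1704) + 1488 = -3544 + 1488 = -2056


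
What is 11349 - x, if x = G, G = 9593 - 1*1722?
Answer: 3478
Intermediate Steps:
G = 7871 (G = 9593 - 1722 = 7871)
x = 7871
11349 - x = 11349 - 1*7871 = 11349 - 7871 = 3478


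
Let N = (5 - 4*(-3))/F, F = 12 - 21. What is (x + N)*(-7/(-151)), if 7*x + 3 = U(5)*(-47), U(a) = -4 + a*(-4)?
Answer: 10006/1359 ≈ 7.3628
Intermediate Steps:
U(a) = -4 - 4*a
F = -9
N = -17/9 (N = (5 - 4*(-3))/(-9) = (5 + 12)*(-⅑) = 17*(-⅑) = -17/9 ≈ -1.8889)
x = 1125/7 (x = -3/7 + ((-4 - 4*5)*(-47))/7 = -3/7 + ((-4 - 20)*(-47))/7 = -3/7 + (-24*(-47))/7 = -3/7 + (⅐)*1128 = -3/7 + 1128/7 = 1125/7 ≈ 160.71)
(x + N)*(-7/(-151)) = (1125/7 - 17/9)*(-7/(-151)) = 10006*(-7*(-1/151))/63 = (10006/63)*(7/151) = 10006/1359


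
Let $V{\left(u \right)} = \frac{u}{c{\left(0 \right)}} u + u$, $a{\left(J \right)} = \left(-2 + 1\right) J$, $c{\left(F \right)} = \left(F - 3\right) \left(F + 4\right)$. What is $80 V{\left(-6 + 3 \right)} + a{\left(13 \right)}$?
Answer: $-313$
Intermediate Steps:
$c{\left(F \right)} = \left(-3 + F\right) \left(4 + F\right)$
$a{\left(J \right)} = - J$
$V{\left(u \right)} = u - \frac{u^{2}}{12}$ ($V{\left(u \right)} = \frac{u}{-12 + 0 + 0^{2}} u + u = \frac{u}{-12 + 0 + 0} u + u = \frac{u}{-12} u + u = u \left(- \frac{1}{12}\right) u + u = - \frac{u}{12} u + u = - \frac{u^{2}}{12} + u = u - \frac{u^{2}}{12}$)
$80 V{\left(-6 + 3 \right)} + a{\left(13 \right)} = 80 \frac{\left(-6 + 3\right) \left(12 - \left(-6 + 3\right)\right)}{12} - 13 = 80 \cdot \frac{1}{12} \left(-3\right) \left(12 - -3\right) - 13 = 80 \cdot \frac{1}{12} \left(-3\right) \left(12 + 3\right) - 13 = 80 \cdot \frac{1}{12} \left(-3\right) 15 - 13 = 80 \left(- \frac{15}{4}\right) - 13 = -300 - 13 = -313$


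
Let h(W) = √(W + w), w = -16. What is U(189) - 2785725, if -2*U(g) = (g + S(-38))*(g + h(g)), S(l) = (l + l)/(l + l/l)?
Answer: -207479691/74 - 7069*√173/74 ≈ -2.8050e+6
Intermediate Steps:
S(l) = 2*l/(1 + l) (S(l) = (2*l)/(l + 1) = (2*l)/(1 + l) = 2*l/(1 + l))
h(W) = √(-16 + W) (h(W) = √(W - 16) = √(-16 + W))
U(g) = -(76/37 + g)*(g + √(-16 + g))/2 (U(g) = -(g + 2*(-38)/(1 - 38))*(g + √(-16 + g))/2 = -(g + 2*(-38)/(-37))*(g + √(-16 + g))/2 = -(g + 2*(-38)*(-1/37))*(g + √(-16 + g))/2 = -(g + 76/37)*(g + √(-16 + g))/2 = -(76/37 + g)*(g + √(-16 + g))/2)
U(189) - 2785725 = (-38/37*189 - 38*√(-16 + 189)/37 - ½*189² - ½*189*√(-16 + 189)) - 2785725 = (-7182/37 - 38*√173/37 - ½*35721 - ½*189*√173) - 2785725 = (-7182/37 - 38*√173/37 - 35721/2 - 189*√173/2) - 2785725 = (-1336041/74 - 7069*√173/74) - 2785725 = -207479691/74 - 7069*√173/74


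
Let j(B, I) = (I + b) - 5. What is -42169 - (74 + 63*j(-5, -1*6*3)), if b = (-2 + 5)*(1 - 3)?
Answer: -40416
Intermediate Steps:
b = -6 (b = 3*(-2) = -6)
j(B, I) = -11 + I (j(B, I) = (I - 6) - 5 = (-6 + I) - 5 = -11 + I)
-42169 - (74 + 63*j(-5, -1*6*3)) = -42169 - (74 + 63*(-11 - 1*6*3)) = -42169 - (74 + 63*(-11 - 6*3)) = -42169 - (74 + 63*(-11 - 18)) = -42169 - (74 + 63*(-29)) = -42169 - (74 - 1827) = -42169 - 1*(-1753) = -42169 + 1753 = -40416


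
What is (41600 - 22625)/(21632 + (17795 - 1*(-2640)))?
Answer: 825/1829 ≈ 0.45107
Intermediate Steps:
(41600 - 22625)/(21632 + (17795 - 1*(-2640))) = 18975/(21632 + (17795 + 2640)) = 18975/(21632 + 20435) = 18975/42067 = 18975*(1/42067) = 825/1829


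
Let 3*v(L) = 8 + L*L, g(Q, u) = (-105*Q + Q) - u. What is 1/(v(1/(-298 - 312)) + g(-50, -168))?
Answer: 372100/1998425067 ≈ 0.00018620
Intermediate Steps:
g(Q, u) = -u - 104*Q (g(Q, u) = -104*Q - u = -u - 104*Q)
v(L) = 8/3 + L**2/3 (v(L) = (8 + L*L)/3 = (8 + L**2)/3 = 8/3 + L**2/3)
1/(v(1/(-298 - 312)) + g(-50, -168)) = 1/((8/3 + (1/(-298 - 312))**2/3) + (-1*(-168) - 104*(-50))) = 1/((8/3 + (1/(-610))**2/3) + (168 + 5200)) = 1/((8/3 + (-1/610)**2/3) + 5368) = 1/((8/3 + (1/3)*(1/372100)) + 5368) = 1/((8/3 + 1/1116300) + 5368) = 1/(992267/372100 + 5368) = 1/(1998425067/372100) = 372100/1998425067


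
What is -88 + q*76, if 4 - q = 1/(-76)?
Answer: 217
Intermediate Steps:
q = 305/76 (q = 4 - 1/(-76) = 4 - 1*(-1/76) = 4 + 1/76 = 305/76 ≈ 4.0132)
-88 + q*76 = -88 + (305/76)*76 = -88 + 305 = 217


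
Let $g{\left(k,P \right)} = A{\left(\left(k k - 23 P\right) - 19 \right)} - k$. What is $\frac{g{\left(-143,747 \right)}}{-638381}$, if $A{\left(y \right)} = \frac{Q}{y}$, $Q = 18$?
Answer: $- \frac{51625}{230455541} \approx -0.00022401$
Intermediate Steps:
$A{\left(y \right)} = \frac{18}{y}$
$g{\left(k,P \right)} = - k + \frac{18}{-19 + k^{2} - 23 P}$ ($g{\left(k,P \right)} = \frac{18}{\left(k k - 23 P\right) - 19} - k = \frac{18}{\left(k^{2} - 23 P\right) - 19} - k = \frac{18}{-19 + k^{2} - 23 P} - k = - k + \frac{18}{-19 + k^{2} - 23 P}$)
$\frac{g{\left(-143,747 \right)}}{-638381} = \frac{\left(-1\right) \left(-143\right) - \frac{18}{19 - \left(-143\right)^{2} + 23 \cdot 747}}{-638381} = \left(143 - \frac{18}{19 - 20449 + 17181}\right) \left(- \frac{1}{638381}\right) = \left(143 - \frac{18}{-3249}\right) \left(- \frac{1}{638381}\right) = \left(143 - - \frac{2}{361}\right) \left(- \frac{1}{638381}\right) = \left(143 + \frac{2}{361}\right) \left(- \frac{1}{638381}\right) = \frac{51625}{361} \left(- \frac{1}{638381}\right) = - \frac{51625}{230455541}$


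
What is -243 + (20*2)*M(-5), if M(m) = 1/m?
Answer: -251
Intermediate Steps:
M(m) = 1/m
-243 + (20*2)*M(-5) = -243 + (20*2)/(-5) = -243 + 40*(-1/5) = -243 - 8 = -251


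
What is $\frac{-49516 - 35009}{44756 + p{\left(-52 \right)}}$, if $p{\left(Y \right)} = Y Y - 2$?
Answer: $- \frac{84525}{47458} \approx -1.781$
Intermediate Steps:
$p{\left(Y \right)} = -2 + Y^{2}$ ($p{\left(Y \right)} = Y^{2} - 2 = -2 + Y^{2}$)
$\frac{-49516 - 35009}{44756 + p{\left(-52 \right)}} = \frac{-49516 - 35009}{44756 - \left(2 - \left(-52\right)^{2}\right)} = - \frac{84525}{44756 + \left(-2 + 2704\right)} = - \frac{84525}{44756 + 2702} = - \frac{84525}{47458}$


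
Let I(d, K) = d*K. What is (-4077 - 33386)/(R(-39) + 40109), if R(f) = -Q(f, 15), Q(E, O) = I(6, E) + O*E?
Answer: -37463/40928 ≈ -0.91534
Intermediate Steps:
I(d, K) = K*d
Q(E, O) = 6*E + E*O (Q(E, O) = E*6 + O*E = 6*E + E*O)
R(f) = -21*f (R(f) = -f*(6 + 15) = -f*21 = -21*f)
(-4077 - 33386)/(R(-39) + 40109) = (-4077 - 33386)/(-21*(-39) + 40109) = -37463/(819 + 40109) = -37463/40928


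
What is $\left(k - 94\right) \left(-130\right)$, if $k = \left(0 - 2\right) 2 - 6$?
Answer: $13520$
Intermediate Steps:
$k = -10$ ($k = \left(-2\right) 2 - 6 = -4 - 6 = -10$)
$\left(k - 94\right) \left(-130\right) = \left(-10 - 94\right) \left(-130\right) = \left(-104\right) \left(-130\right) = 13520$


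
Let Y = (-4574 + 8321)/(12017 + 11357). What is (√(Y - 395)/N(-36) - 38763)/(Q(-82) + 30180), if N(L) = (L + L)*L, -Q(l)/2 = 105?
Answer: -4307/3330 + I*√215718248642/1815744677760 ≈ -1.2934 + 2.5579e-7*I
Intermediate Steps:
Q(l) = -210 (Q(l) = -2*105 = -210)
Y = 3747/23374 ≈ 0.16031
N(L) = 2*L² (N(L) = (2*L)*L = 2*L²)
(√(Y - 395)/N(-36) - 38763)/(Q(-82) + 30180) = (√(3747/23374 - 395)/((2*(-36)²)) - 38763)/(-210 + 30180) = (√(-9228983/23374)/((2*1296)) - 38763)/29970 = ((I*√215718248642/23374)/2592 - 38763)*(1/29970) = ((I*√215718248642/23374)*(1/2592) - 38763)*(1/29970) = (I*√215718248642/60585408 - 38763)*(1/29970) = (-38763 + I*√215718248642/60585408)*(1/29970) = -4307/3330 + I*√215718248642/1815744677760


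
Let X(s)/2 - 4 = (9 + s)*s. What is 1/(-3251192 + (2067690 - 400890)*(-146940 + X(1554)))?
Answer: 1/7852078198408 ≈ 1.2735e-13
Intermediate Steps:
X(s) = 8 + 2*s*(9 + s) (X(s) = 8 + 2*((9 + s)*s) = 8 + 2*(s*(9 + s)) = 8 + 2*s*(9 + s))
1/(-3251192 + (2067690 - 400890)*(-146940 + X(1554))) = 1/(-3251192 + (2067690 - 400890)*(-146940 + (8 + 2*1554² + 18*1554))) = 1/(-3251192 + 1666800*(-146940 + (8 + 2*2414916 + 27972))) = 1/(-3251192 + 1666800*(-146940 + (8 + 4829832 + 27972))) = 1/(-3251192 + 1666800*(-146940 + 4857812)) = 1/(-3251192 + 1666800*4710872) = 1/(-3251192 + 7852081449600) = 1/7852078198408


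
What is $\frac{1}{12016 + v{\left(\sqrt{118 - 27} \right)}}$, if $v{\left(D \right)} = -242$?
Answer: $\frac{1}{11774} \approx 8.4933 \cdot 10^{-5}$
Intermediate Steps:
$\frac{1}{12016 + v{\left(\sqrt{118 - 27} \right)}} = \frac{1}{12016 - 242} = \frac{1}{11774}$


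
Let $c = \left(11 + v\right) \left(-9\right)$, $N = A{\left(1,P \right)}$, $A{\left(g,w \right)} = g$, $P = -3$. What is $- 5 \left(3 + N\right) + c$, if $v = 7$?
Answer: $-182$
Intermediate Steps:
$N = 1$
$c = -162$ ($c = \left(11 + 7\right) \left(-9\right) = 18 \left(-9\right) = -162$)
$- 5 \left(3 + N\right) + c = - 5 \left(3 + 1\right) - 162 = \left(-5\right) 4 - 162 = -20 - 162 = -182$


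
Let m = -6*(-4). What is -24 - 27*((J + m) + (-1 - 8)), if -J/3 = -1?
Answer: -510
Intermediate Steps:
J = 3 (J = -3*(-1) = 3)
m = 24
-24 - 27*((J + m) + (-1 - 8)) = -24 - 27*((3 + 24) + (-1 - 8)) = -24 - 27*(27 - 9) = -24 - 27*18 = -24 - 486 = -510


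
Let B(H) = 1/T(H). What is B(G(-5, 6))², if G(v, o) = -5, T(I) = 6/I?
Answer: 25/36 ≈ 0.69444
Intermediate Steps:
B(H) = H/6 (B(H) = 1/(6/H) = H/6)
B(G(-5, 6))² = ((⅙)*(-5))² = (-⅚)² = 25/36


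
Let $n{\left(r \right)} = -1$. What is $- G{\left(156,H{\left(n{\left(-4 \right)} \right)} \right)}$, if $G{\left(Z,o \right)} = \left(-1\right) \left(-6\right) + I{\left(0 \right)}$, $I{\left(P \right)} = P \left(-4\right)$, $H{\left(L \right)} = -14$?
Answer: $-6$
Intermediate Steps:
$I{\left(P \right)} = - 4 P$
$G{\left(Z,o \right)} = 6$ ($G{\left(Z,o \right)} = \left(-1\right) \left(-6\right) - 0 = 6 + 0 = 6$)
$- G{\left(156,H{\left(n{\left(-4 \right)} \right)} \right)} = \left(-1\right) 6 = -6$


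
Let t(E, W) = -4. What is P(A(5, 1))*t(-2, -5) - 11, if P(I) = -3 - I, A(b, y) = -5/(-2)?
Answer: 11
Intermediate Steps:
A(b, y) = 5/2 (A(b, y) = -5*(-1/2) = 5/2)
P(A(5, 1))*t(-2, -5) - 11 = (-3 - 1*5/2)*(-4) - 11 = (-3 - 5/2)*(-4) - 11 = -11/2*(-4) - 11 = 22 - 11 = 11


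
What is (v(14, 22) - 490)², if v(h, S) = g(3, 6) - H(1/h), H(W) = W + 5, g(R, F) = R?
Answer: 47458321/196 ≈ 2.4213e+5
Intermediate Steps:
H(W) = 5 + W
v(h, S) = -2 - 1/h (v(h, S) = 3 - (5 + 1/h) = 3 + (-5 - 1/h) = -2 - 1/h)
(v(14, 22) - 490)² = ((-2 - 1/14) - 490)² = (-29/14 - 490)² = (-6889/14)² = 47458321/196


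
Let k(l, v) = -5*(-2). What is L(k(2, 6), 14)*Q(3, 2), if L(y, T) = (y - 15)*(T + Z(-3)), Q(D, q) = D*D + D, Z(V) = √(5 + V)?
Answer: -840 - 60*√2 ≈ -924.85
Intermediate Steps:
Q(D, q) = D + D² (Q(D, q) = D² + D = D + D²)
k(l, v) = 10
L(y, T) = (-15 + y)*(T + √2) (L(y, T) = (y - 15)*(T + √(5 - 3)) = (-15 + y)*(T + √2))
L(k(2, 6), 14)*Q(3, 2) = (-15*14 - 15*√2 + 14*10 + 10*√2)*(3*(1 + 3)) = (-210 - 15*√2 + 140 + 10*√2)*(3*4) = (-70 - 5*√2)*12 = -840 - 60*√2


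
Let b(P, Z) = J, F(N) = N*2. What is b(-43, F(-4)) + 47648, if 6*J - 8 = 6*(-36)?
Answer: 142840/3 ≈ 47613.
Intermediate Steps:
F(N) = 2*N
J = -104/3 (J = 4/3 + (6*(-36))/6 = 4/3 + (1/6)*(-216) = 4/3 - 36 = -104/3 ≈ -34.667)
b(P, Z) = -104/3
b(-43, F(-4)) + 47648 = -104/3 + 47648 = 142840/3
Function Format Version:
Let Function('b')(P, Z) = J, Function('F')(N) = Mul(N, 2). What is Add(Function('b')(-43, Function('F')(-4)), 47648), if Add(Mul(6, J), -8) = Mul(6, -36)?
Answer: Rational(142840, 3) ≈ 47613.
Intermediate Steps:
Function('F')(N) = Mul(2, N)
J = Rational(-104, 3) (J = Add(Rational(4, 3), Mul(Rational(1, 6), Mul(6, -36))) = Add(Rational(4, 3), Mul(Rational(1, 6), -216)) = Add(Rational(4, 3), -36) = Rational(-104, 3) ≈ -34.667)
Function('b')(P, Z) = Rational(-104, 3)
Add(Function('b')(-43, Function('F')(-4)), 47648) = Add(Rational(-104, 3), 47648) = Rational(142840, 3)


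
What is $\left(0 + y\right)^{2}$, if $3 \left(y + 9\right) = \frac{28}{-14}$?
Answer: $\frac{841}{9} \approx 93.444$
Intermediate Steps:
$y = - \frac{29}{3}$ ($y = -9 + \frac{28 \frac{1}{-14}}{3} = -9 + \frac{28 \left(- \frac{1}{14}\right)}{3} = -9 + \frac{1}{3} \left(-2\right) = -9 - \frac{2}{3} = - \frac{29}{3} \approx -9.6667$)
$\left(0 + y\right)^{2} = \left(0 - \frac{29}{3}\right)^{2} = \left(- \frac{29}{3}\right)^{2} = \frac{841}{9}$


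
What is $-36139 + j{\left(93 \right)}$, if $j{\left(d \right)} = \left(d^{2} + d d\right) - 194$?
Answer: $-19035$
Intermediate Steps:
$j{\left(d \right)} = -194 + 2 d^{2}$ ($j{\left(d \right)} = \left(d^{2} + d^{2}\right) - 194 = 2 d^{2} - 194 = -194 + 2 d^{2}$)
$-36139 + j{\left(93 \right)} = -36139 - \left(194 - 2 \cdot 93^{2}\right) = -36139 + \left(-194 + 2 \cdot 8649\right) = -36139 + \left(-194 + 17298\right) = -36139 + 17104 = -19035$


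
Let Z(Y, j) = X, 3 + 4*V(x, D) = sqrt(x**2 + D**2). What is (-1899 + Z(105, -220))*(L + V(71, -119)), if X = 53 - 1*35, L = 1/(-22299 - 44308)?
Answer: 375870825/266428 - 1881*sqrt(19202)/4 ≈ -63752.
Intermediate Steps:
V(x, D) = -3/4 + sqrt(D**2 + x**2)/4 (V(x, D) = -3/4 + sqrt(x**2 + D**2)/4 = -3/4 + sqrt(D**2 + x**2)/4)
L = -1/66607 (L = 1/(-66607) = -1/66607 ≈ -1.5013e-5)
X = 18 (X = 53 - 35 = 18)
Z(Y, j) = 18
(-1899 + Z(105, -220))*(L + V(71, -119)) = (-1899 + 18)*(-1/66607 + (-3/4 + sqrt((-119)**2 + 71**2)/4)) = -1881*(-1/66607 + (-3/4 + sqrt(14161 + 5041)/4)) = -1881*(-1/66607 + (-3/4 + sqrt(19202)/4)) = -1881*(-199825/266428 + sqrt(19202)/4) = 375870825/266428 - 1881*sqrt(19202)/4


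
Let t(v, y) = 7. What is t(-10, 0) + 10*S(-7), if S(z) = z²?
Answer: 497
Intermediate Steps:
t(-10, 0) + 10*S(-7) = 7 + 10*(-7)² = 7 + 10*49 = 7 + 490 = 497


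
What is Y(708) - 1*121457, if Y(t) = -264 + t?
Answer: -121013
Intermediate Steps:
Y(708) - 1*121457 = (-264 + 708) - 1*121457 = 444 - 121457 = -121013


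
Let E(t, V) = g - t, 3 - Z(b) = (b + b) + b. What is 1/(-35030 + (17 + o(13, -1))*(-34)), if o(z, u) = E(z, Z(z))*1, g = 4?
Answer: -1/35302 ≈ -2.8327e-5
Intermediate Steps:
Z(b) = 3 - 3*b (Z(b) = 3 - ((b + b) + b) = 3 - (2*b + b) = 3 - 3*b)
E(t, V) = 4 - t
o(z, u) = 4 - z (o(z, u) = (4 - z)*1 = 4 - z)
1/(-35030 + (17 + o(13, -1))*(-34)) = 1/(-35030 + (17 + (4 - 1*13))*(-34)) = 1/(-35030 + (17 + (4 - 13))*(-34)) = 1/(-35030 + (17 - 9)*(-34)) = 1/(-35030 + 8*(-34)) = 1/(-35030 - 272) = 1/(-35302) = -1/35302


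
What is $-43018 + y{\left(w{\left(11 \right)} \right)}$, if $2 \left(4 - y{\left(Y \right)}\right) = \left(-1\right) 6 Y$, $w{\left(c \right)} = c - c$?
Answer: $-43014$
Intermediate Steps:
$w{\left(c \right)} = 0$
$y{\left(Y \right)} = 4 + 3 Y$ ($y{\left(Y \right)} = 4 - \frac{\left(-1\right) 6 Y}{2} = 4 - \frac{\left(-6\right) Y}{2} = 4 + 3 Y$)
$-43018 + y{\left(w{\left(11 \right)} \right)} = -43018 + \left(4 + 3 \cdot 0\right) = -43018 + \left(4 + 0\right) = -43018 + 4 = -43014$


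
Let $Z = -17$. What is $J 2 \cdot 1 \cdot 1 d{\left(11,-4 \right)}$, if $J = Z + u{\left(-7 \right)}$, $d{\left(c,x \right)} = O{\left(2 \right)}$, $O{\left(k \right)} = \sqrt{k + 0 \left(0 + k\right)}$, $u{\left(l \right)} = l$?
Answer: $- 48 \sqrt{2} \approx -67.882$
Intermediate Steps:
$O{\left(k \right)} = \sqrt{k}$ ($O{\left(k \right)} = \sqrt{k + 0 k} = \sqrt{k + 0} = \sqrt{k}$)
$d{\left(c,x \right)} = \sqrt{2}$
$J = -24$ ($J = -17 - 7 = -24$)
$J 2 \cdot 1 \cdot 1 d{\left(11,-4 \right)} = - 24 \cdot 2 \cdot 1 \cdot 1 \sqrt{2} = - 24 \cdot 2 \cdot 1 \sqrt{2} = \left(-24\right) 2 \sqrt{2} = - 48 \sqrt{2}$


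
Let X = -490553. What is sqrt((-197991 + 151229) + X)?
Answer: I*sqrt(537315) ≈ 733.02*I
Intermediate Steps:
sqrt((-197991 + 151229) + X) = sqrt((-197991 + 151229) - 490553) = sqrt(-46762 - 490553) = sqrt(-537315) = I*sqrt(537315)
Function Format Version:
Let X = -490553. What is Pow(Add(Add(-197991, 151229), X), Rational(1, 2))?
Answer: Mul(I, Pow(537315, Rational(1, 2))) ≈ Mul(733.02, I)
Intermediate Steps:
Pow(Add(Add(-197991, 151229), X), Rational(1, 2)) = Pow(Add(Add(-197991, 151229), -490553), Rational(1, 2)) = Pow(Add(-46762, -490553), Rational(1, 2)) = Pow(-537315, Rational(1, 2)) = Mul(I, Pow(537315, Rational(1, 2)))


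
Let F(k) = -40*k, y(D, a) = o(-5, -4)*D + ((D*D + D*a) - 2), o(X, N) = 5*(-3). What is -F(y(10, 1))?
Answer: -1680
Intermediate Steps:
o(X, N) = -15
y(D, a) = -2 + D**2 - 15*D + D*a (y(D, a) = -15*D + ((D*D + D*a) - 2) = -15*D + ((D**2 + D*a) - 2) = -15*D + (-2 + D**2 + D*a) = -2 + D**2 - 15*D + D*a)
-F(y(10, 1)) = -(-40)*(-2 + 10**2 - 15*10 + 10*1) = -(-40)*(-2 + 100 - 150 + 10) = -(-40)*(-42) = -1*1680 = -1680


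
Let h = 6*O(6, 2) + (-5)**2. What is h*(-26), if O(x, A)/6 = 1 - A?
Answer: 286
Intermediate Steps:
O(x, A) = 6 - 6*A (O(x, A) = 6*(1 - A) = 6 - 6*A)
h = -11 (h = 6*(6 - 6*2) + (-5)**2 = 6*(6 - 12) + 25 = 6*(-6) + 25 = -36 + 25 = -11)
h*(-26) = -11*(-26) = 286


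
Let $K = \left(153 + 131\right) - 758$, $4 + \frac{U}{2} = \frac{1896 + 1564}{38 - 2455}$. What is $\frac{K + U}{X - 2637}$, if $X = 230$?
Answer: $\frac{1171914}{5817719} \approx 0.20144$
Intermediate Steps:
$U = - \frac{26256}{2417}$ ($U = -8 + 2 \frac{1896 + 1564}{38 - 2455} = -8 + 2 \frac{3460}{-2417} = -8 + 2 \cdot 3460 \left(- \frac{1}{2417}\right) = -8 + 2 \left(- \frac{3460}{2417}\right) = -8 - \frac{6920}{2417} = - \frac{26256}{2417} \approx -10.863$)
$K = -474$ ($K = 284 - 758 = -474$)
$\frac{K + U}{X - 2637} = \frac{-474 - \frac{26256}{2417}}{230 - 2637} = - \frac{1171914}{2417 \left(-2407\right)} = \left(- \frac{1171914}{2417}\right) \left(- \frac{1}{2407}\right) = \frac{1171914}{5817719}$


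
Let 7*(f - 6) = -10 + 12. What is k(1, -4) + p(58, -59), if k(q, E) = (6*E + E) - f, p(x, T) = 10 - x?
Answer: -576/7 ≈ -82.286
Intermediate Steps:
f = 44/7 (f = 6 + (-10 + 12)/7 = 6 + (⅐)*2 = 6 + 2/7 = 44/7 ≈ 6.2857)
k(q, E) = -44/7 + 7*E (k(q, E) = (6*E + E) - 1*44/7 = 7*E - 44/7 = -44/7 + 7*E)
k(1, -4) + p(58, -59) = (-44/7 + 7*(-4)) + (10 - 1*58) = (-44/7 - 28) + (10 - 58) = -240/7 - 48 = -576/7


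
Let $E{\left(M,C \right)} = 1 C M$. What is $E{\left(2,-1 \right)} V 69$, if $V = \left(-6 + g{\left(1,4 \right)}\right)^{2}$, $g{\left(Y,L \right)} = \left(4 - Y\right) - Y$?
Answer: $-2208$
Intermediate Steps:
$g{\left(Y,L \right)} = 4 - 2 Y$
$E{\left(M,C \right)} = C M$
$V = 16$ ($V = \left(-6 + \left(4 - 2\right)\right)^{2} = \left(-6 + 2\right)^{2} = \left(-4\right)^{2} = 16$)
$E{\left(2,-1 \right)} V 69 = \left(-1\right) 2 \cdot 16 \cdot 69 = \left(-2\right) 16 \cdot 69 = \left(-32\right) 69 = -2208$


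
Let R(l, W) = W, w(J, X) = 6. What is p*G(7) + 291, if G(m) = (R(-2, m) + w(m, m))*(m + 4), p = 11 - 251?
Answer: -34029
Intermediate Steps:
p = -240
G(m) = (4 + m)*(6 + m) (G(m) = (m + 6)*(m + 4) = (6 + m)*(4 + m) = (4 + m)*(6 + m))
p*G(7) + 291 = -240*(24 + 7**2 + 10*7) + 291 = -240*(24 + 49 + 70) + 291 = -240*143 + 291 = -34320 + 291 = -34029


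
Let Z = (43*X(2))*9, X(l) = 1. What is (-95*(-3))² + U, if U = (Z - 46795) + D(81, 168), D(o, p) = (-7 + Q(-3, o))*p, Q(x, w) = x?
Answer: 33137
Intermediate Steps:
Z = 387 (Z = (43*1)*9 = 43*9 = 387)
D(o, p) = -10*p (D(o, p) = (-7 - 3)*p = -10*p)
U = -48088 (U = (387 - 46795) - 10*168 = -46408 - 1680 = -48088)
(-95*(-3))² + U = (-95*(-3))² - 48088 = 285² - 48088 = 81225 - 48088 = 33137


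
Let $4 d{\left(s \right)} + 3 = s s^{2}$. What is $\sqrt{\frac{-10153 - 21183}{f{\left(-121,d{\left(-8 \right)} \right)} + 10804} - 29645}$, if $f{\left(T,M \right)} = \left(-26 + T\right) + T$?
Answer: $\frac{i \sqrt{51424085094}}{1317} \approx 172.19 i$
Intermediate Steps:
$d{\left(s \right)} = - \frac{3}{4} + \frac{s^{3}}{4}$ ($d{\left(s \right)} = - \frac{3}{4} + \frac{s s^{2}}{4} = - \frac{3}{4} + \frac{s^{3}}{4}$)
$f{\left(T,M \right)} = -26 + 2 T$
$\sqrt{\frac{-10153 - 21183}{f{\left(-121,d{\left(-8 \right)} \right)} + 10804} - 29645} = \sqrt{\frac{-10153 - 21183}{\left(-26 + 2 \left(-121\right)\right) + 10804} - 29645} = \sqrt{- \frac{31336}{\left(-26 - 242\right) + 10804} - 29645} = \sqrt{- \frac{31336}{-268 + 10804} - 29645} = \sqrt{- \frac{31336}{10536} - 29645} = \sqrt{\left(-31336\right) \frac{1}{10536} - 29645} = \sqrt{- \frac{3917}{1317} - 29645} = \sqrt{- \frac{39046382}{1317}} = \frac{i \sqrt{51424085094}}{1317}$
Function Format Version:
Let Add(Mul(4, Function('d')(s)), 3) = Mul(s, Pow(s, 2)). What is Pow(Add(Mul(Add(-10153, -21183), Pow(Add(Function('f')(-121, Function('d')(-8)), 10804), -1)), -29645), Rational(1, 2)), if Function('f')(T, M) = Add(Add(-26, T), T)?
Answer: Mul(Rational(1, 1317), I, Pow(51424085094, Rational(1, 2))) ≈ Mul(172.19, I)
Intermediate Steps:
Function('d')(s) = Add(Rational(-3, 4), Mul(Rational(1, 4), Pow(s, 3))) (Function('d')(s) = Add(Rational(-3, 4), Mul(Rational(1, 4), Mul(s, Pow(s, 2)))) = Add(Rational(-3, 4), Mul(Rational(1, 4), Pow(s, 3))))
Function('f')(T, M) = Add(-26, Mul(2, T))
Pow(Add(Mul(Add(-10153, -21183), Pow(Add(Function('f')(-121, Function('d')(-8)), 10804), -1)), -29645), Rational(1, 2)) = Pow(Add(Mul(Add(-10153, -21183), Pow(Add(Add(-26, Mul(2, -121)), 10804), -1)), -29645), Rational(1, 2)) = Pow(Add(Mul(-31336, Pow(Add(Add(-26, -242), 10804), -1)), -29645), Rational(1, 2)) = Pow(Add(Mul(-31336, Pow(Add(-268, 10804), -1)), -29645), Rational(1, 2)) = Pow(Add(Mul(-31336, Pow(10536, -1)), -29645), Rational(1, 2)) = Pow(Add(Mul(-31336, Rational(1, 10536)), -29645), Rational(1, 2)) = Pow(Add(Rational(-3917, 1317), -29645), Rational(1, 2)) = Pow(Rational(-39046382, 1317), Rational(1, 2)) = Mul(Rational(1, 1317), I, Pow(51424085094, Rational(1, 2)))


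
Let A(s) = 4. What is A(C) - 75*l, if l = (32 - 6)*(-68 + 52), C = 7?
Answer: 31204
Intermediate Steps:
l = -416 (l = 26*(-16) = -416)
A(C) - 75*l = 4 - 75*(-416) = 4 + 31200 = 31204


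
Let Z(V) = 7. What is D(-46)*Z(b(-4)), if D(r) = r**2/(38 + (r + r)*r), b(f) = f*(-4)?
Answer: 1058/305 ≈ 3.4689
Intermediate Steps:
b(f) = -4*f
D(r) = r**2/(38 + 2*r**2) (D(r) = r**2/(38 + (2*r)*r) = r**2/(38 + 2*r**2))
D(-46)*Z(b(-4)) = ((1/2)*(-46)**2/(19 + (-46)**2))*7 = ((1/2)*2116/(19 + 2116))*7 = ((1/2)*2116/2135)*7 = ((1/2)*2116*(1/2135))*7 = (1058/2135)*7 = 1058/305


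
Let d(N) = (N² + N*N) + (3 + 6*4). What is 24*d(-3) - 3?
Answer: 1077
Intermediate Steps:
d(N) = 27 + 2*N² (d(N) = (N² + N²) + (3 + 24) = 2*N² + 27 = 27 + 2*N²)
24*d(-3) - 3 = 24*(27 + 2*(-3)²) - 3 = 24*(27 + 2*9) - 3 = 24*(27 + 18) - 3 = 24*45 - 3 = 1080 - 3 = 1077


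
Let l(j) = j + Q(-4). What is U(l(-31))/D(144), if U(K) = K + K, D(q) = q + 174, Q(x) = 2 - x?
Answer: -25/159 ≈ -0.15723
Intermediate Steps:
D(q) = 174 + q
l(j) = 6 + j (l(j) = j + (2 - 1*(-4)) = j + (2 + 4) = j + 6 = 6 + j)
U(K) = 2*K
U(l(-31))/D(144) = (2*(6 - 31))/(174 + 144) = (2*(-25))/318 = -50*1/318 = -25/159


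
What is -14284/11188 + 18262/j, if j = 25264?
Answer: -19569465/35331704 ≈ -0.55388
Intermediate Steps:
-14284/11188 + 18262/j = -14284/11188 + 18262/25264 = -14284*1/11188 + 18262*(1/25264) = -3571/2797 + 9131/12632 = -19569465/35331704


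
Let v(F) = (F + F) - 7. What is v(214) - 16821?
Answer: -16400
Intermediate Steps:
v(F) = -7 + 2*F (v(F) = 2*F - 7 = -7 + 2*F)
v(214) - 16821 = (-7 + 2*214) - 16821 = (-7 + 428) - 16821 = 421 - 16821 = -16400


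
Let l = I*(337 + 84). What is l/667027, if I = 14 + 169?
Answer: 77043/667027 ≈ 0.11550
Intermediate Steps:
I = 183
l = 77043 (l = 183*(337 + 84) = 183*421 = 77043)
l/667027 = 77043/667027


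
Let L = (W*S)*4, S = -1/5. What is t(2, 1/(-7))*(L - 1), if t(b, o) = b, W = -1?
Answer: -⅖ ≈ -0.40000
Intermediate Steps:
S = -⅕ (S = -1*⅕ = -⅕ ≈ -0.20000)
L = ⅘ (L = -1*(-⅕)*4 = (⅕)*4 = ⅘ ≈ 0.80000)
t(2, 1/(-7))*(L - 1) = 2*(⅘ - 1) = 2*(-⅕) = -⅖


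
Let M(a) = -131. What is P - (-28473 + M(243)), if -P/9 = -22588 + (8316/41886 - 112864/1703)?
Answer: 70871760158/304837 ≈ 2.3249e+5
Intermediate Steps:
P = 62152202610/304837 (P = -9*(-22588 + (8316/41886 - 112864/1703)) = -9*(-22588 + (8316*(1/41886) - 112864*1/1703)) = -9*(-22588 + (462/2327 - 112864/1703)) = -9*(-22588 - 20142134/304837) = -9*(-6905800290/304837) = 62152202610/304837 ≈ 2.0389e+5)
P - (-28473 + M(243)) = 62152202610/304837 - (-28473 - 131) = 62152202610/304837 - 1*(-28604) = 62152202610/304837 + 28604 = 70871760158/304837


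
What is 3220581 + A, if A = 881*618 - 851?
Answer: 3764188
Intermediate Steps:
A = 543607 (A = 544458 - 851 = 543607)
3220581 + A = 3220581 + 543607 = 3764188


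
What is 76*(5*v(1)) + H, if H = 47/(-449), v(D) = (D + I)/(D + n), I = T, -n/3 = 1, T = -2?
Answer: 85263/449 ≈ 189.90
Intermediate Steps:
n = -3 (n = -3*1 = -3)
I = -2
v(D) = (-2 + D)/(-3 + D) (v(D) = (D - 2)/(D - 3) = (-2 + D)/(-3 + D))
H = -47/449 (H = 47*(-1/449) = -47/449 ≈ -0.10468)
76*(5*v(1)) + H = 76*(5*((-2 + 1)/(-3 + 1))) - 47/449 = 76*(5*(-1/(-2))) - 47/449 = 76*(5*(-½*(-1))) - 47/449 = 76*(5*(½)) - 47/449 = 76*(5/2) - 47/449 = 190 - 47/449 = 85263/449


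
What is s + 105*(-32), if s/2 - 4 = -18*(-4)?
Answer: -3208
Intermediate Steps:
s = 152 (s = 8 + 2*(-18*(-4)) = 8 + 2*72 = 8 + 144 = 152)
s + 105*(-32) = 152 + 105*(-32) = 152 - 3360 = -3208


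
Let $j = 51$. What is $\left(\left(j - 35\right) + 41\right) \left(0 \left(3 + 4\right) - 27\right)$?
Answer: $-1539$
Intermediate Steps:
$\left(\left(j - 35\right) + 41\right) \left(0 \left(3 + 4\right) - 27\right) = \left(\left(51 - 35\right) + 41\right) \left(0 \left(3 + 4\right) - 27\right) = \left(16 + 41\right) \left(0 \cdot 7 - 27\right) = 57 \left(0 - 27\right) = 57 \left(-27\right) = -1539$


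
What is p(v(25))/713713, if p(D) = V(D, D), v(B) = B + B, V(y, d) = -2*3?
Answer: -6/713713 ≈ -8.4067e-6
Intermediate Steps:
V(y, d) = -6
v(B) = 2*B
p(D) = -6
p(v(25))/713713 = -6/713713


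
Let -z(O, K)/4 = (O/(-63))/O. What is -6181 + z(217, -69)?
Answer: -389399/63 ≈ -6180.9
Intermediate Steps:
z(O, K) = 4/63 (z(O, K) = -4*O/(-63)/O = -4*O*(-1/63)/O = -4*(-O/63)/O = -4*(-1/63) = 4/63)
-6181 + z(217, -69) = -6181 + 4/63 = -389399/63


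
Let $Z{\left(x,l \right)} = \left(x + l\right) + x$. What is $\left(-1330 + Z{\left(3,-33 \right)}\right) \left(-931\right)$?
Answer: $1263367$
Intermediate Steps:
$Z{\left(x,l \right)} = l + 2 x$ ($Z{\left(x,l \right)} = \left(l + x\right) + x = l + 2 x$)
$\left(-1330 + Z{\left(3,-33 \right)}\right) \left(-931\right) = \left(-1330 + \left(-33 + 2 \cdot 3\right)\right) \left(-931\right) = \left(-1330 + \left(-33 + 6\right)\right) \left(-931\right) = \left(-1330 - 27\right) \left(-931\right) = \left(-1357\right) \left(-931\right) = 1263367$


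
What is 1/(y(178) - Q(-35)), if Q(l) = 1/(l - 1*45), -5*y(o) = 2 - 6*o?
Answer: 80/17057 ≈ 0.0046902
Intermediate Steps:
y(o) = -⅖ + 6*o/5 (y(o) = -(2 - 6*o)/5 = -⅖ + 6*o/5)
Q(l) = 1/(-45 + l) (Q(l) = 1/(l - 45) = 1/(-45 + l))
1/(y(178) - Q(-35)) = 1/((-⅖ + (6/5)*178) - 1/(-45 - 35)) = 1/((-⅖ + 1068/5) - 1/(-80)) = 1/(1066/5 - 1*(-1/80)) = 1/(1066/5 + 1/80) = 1/(17057/80) = 80/17057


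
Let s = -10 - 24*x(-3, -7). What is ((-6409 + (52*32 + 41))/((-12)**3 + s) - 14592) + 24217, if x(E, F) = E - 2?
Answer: 7788977/809 ≈ 9627.9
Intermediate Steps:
x(E, F) = -2 + E
s = 110 (s = -10 - 24*(-2 - 3) = -10 - 24*(-5) = -10 + 120 = 110)
((-6409 + (52*32 + 41))/((-12)**3 + s) - 14592) + 24217 = ((-6409 + (52*32 + 41))/((-12)**3 + 110) - 14592) + 24217 = ((-6409 + (1664 + 41))/(-1728 + 110) - 14592) + 24217 = ((-6409 + 1705)/(-1618) - 14592) + 24217 = (-4704*(-1/1618) - 14592) + 24217 = (2352/809 - 14592) + 24217 = -11802576/809 + 24217 = 7788977/809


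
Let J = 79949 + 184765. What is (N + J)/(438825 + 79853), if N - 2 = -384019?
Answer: -119303/518678 ≈ -0.23001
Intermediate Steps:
N = -384017 (N = 2 - 384019 = -384017)
J = 264714
(N + J)/(438825 + 79853) = (-384017 + 264714)/(438825 + 79853) = -119303/518678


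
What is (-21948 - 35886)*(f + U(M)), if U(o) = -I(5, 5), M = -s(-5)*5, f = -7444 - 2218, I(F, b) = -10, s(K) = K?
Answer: 558213768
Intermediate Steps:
f = -9662
M = 25 (M = -1*(-5)*5 = 5*5 = 25)
U(o) = 10 (U(o) = -1*(-10) = 10)
(-21948 - 35886)*(f + U(M)) = (-21948 - 35886)*(-9662 + 10) = -57834*(-9652) = 558213768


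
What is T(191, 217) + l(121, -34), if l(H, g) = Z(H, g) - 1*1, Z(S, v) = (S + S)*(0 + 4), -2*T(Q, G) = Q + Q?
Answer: 776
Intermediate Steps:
T(Q, G) = -Q (T(Q, G) = -(Q + Q)/2 = -Q)
Z(S, v) = 8*S (Z(S, v) = (2*S)*4 = 8*S)
l(H, g) = -1 + 8*H (l(H, g) = 8*H - 1*1 = 8*H - 1 = -1 + 8*H)
T(191, 217) + l(121, -34) = -1*191 + (-1 + 8*121) = -191 + (-1 + 968) = -191 + 967 = 776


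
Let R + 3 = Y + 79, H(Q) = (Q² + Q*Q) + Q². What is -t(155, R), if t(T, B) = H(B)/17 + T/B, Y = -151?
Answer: -252598/255 ≈ -990.58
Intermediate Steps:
H(Q) = 3*Q² (H(Q) = (Q² + Q²) + Q² = 2*Q² + Q² = 3*Q²)
R = -75 (R = -3 + (-151 + 79) = -3 - 72 = -75)
t(T, B) = 3*B²/17 + T/B (t(T, B) = (3*B²)/17 + T/B = (3*B²)*(1/17) + T/B = 3*B²/17 + T/B)
-t(155, R) = -(155 + (3/17)*(-75)³)/(-75) = -(-1)*(155 + (3/17)*(-421875))/75 = -(-1)*(155 - 1265625/17)/75 = -(-1)*(-1262990)/(75*17) = -1*252598/255 = -252598/255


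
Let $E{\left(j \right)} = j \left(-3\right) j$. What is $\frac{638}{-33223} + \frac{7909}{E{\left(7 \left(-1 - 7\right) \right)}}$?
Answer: $- \frac{268763011}{312561984} \approx -0.85987$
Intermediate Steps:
$E{\left(j \right)} = - 3 j^{2}$ ($E{\left(j \right)} = - 3 j j = - 3 j^{2}$)
$\frac{638}{-33223} + \frac{7909}{E{\left(7 \left(-1 - 7\right) \right)}} = \frac{638}{-33223} + \frac{7909}{\left(-3\right) \left(7 \left(-1 - 7\right)\right)^{2}} = 638 \left(- \frac{1}{33223}\right) + \frac{7909}{\left(-3\right) \left(7 \left(-8\right)\right)^{2}} = - \frac{638}{33223} + \frac{7909}{\left(-3\right) \left(-56\right)^{2}} = - \frac{638}{33223} + \frac{7909}{\left(-3\right) 3136} = - \frac{638}{33223} + \frac{7909}{-9408} = - \frac{638}{33223} + 7909 \left(- \frac{1}{9408}\right) = - \frac{638}{33223} - \frac{7909}{9408} = - \frac{268763011}{312561984}$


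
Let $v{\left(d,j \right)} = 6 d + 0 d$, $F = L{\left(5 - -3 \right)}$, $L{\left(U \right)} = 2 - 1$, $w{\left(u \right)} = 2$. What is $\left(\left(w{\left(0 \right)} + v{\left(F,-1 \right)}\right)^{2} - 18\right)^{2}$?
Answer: $2116$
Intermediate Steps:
$L{\left(U \right)} = 1$
$F = 1$
$v{\left(d,j \right)} = 6 d$ ($v{\left(d,j \right)} = 6 d + 0 = 6 d$)
$\left(\left(w{\left(0 \right)} + v{\left(F,-1 \right)}\right)^{2} - 18\right)^{2} = \left(\left(2 + 6 \cdot 1\right)^{2} - 18\right)^{2} = \left(\left(2 + 6\right)^{2} - 18\right)^{2} = \left(8^{2} - 18\right)^{2} = \left(64 - 18\right)^{2} = 46^{2} = 2116$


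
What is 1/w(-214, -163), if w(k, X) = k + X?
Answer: -1/377 ≈ -0.0026525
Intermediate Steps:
w(k, X) = X + k
1/w(-214, -163) = 1/(-163 - 214) = 1/(-377) = -1/377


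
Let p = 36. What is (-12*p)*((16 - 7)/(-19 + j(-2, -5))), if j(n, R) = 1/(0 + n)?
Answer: 2592/13 ≈ 199.38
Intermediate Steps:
j(n, R) = 1/n
(-12*p)*((16 - 7)/(-19 + j(-2, -5))) = (-12*36)*((16 - 7)/(-19 + 1/(-2))) = -3888/(-19 - ½) = -3888/(-39/2) = -3888*(-2)/39 = -432*(-6/13) = 2592/13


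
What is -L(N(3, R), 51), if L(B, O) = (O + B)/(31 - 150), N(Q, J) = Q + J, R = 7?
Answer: 61/119 ≈ 0.51260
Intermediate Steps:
N(Q, J) = J + Q
L(B, O) = -B/119 - O/119 (L(B, O) = (B + O)/(-119) = (B + O)*(-1/119) = -B/119 - O/119)
-L(N(3, R), 51) = -(-(7 + 3)/119 - 1/119*51) = -(-1/119*10 - 3/7) = -(-10/119 - 3/7) = -1*(-61/119) = 61/119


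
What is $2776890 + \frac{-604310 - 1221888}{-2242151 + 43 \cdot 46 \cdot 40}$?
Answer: $\frac{6006500979788}{2163031} \approx 2.7769 \cdot 10^{6}$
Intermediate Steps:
$2776890 + \frac{-604310 - 1221888}{-2242151 + 43 \cdot 46 \cdot 40} = 2776890 - \frac{1826198}{-2242151 + 1978 \cdot 40} = 2776890 - \frac{1826198}{-2242151 + 79120} = 2776890 - \frac{1826198}{-2163031} = 2776890 - - \frac{1826198}{2163031} = 2776890 + \frac{1826198}{2163031} = \frac{6006500979788}{2163031}$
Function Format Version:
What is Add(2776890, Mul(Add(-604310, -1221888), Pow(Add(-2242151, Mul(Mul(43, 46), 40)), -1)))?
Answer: Rational(6006500979788, 2163031) ≈ 2.7769e+6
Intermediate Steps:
Add(2776890, Mul(Add(-604310, -1221888), Pow(Add(-2242151, Mul(Mul(43, 46), 40)), -1))) = Add(2776890, Mul(-1826198, Pow(Add(-2242151, Mul(1978, 40)), -1))) = Add(2776890, Mul(-1826198, Pow(Add(-2242151, 79120), -1))) = Add(2776890, Mul(-1826198, Pow(-2163031, -1))) = Add(2776890, Mul(-1826198, Rational(-1, 2163031))) = Add(2776890, Rational(1826198, 2163031)) = Rational(6006500979788, 2163031)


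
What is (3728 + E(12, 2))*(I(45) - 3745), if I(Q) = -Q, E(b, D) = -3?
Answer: -14117750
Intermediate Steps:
(3728 + E(12, 2))*(I(45) - 3745) = (3728 - 3)*(-1*45 - 3745) = 3725*(-45 - 3745) = 3725*(-3790) = -14117750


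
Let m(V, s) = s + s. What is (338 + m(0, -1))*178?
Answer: 59808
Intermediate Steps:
m(V, s) = 2*s
(338 + m(0, -1))*178 = (338 + 2*(-1))*178 = (338 - 2)*178 = 336*178 = 59808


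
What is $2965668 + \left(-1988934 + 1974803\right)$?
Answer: $2951537$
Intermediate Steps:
$2965668 + \left(-1988934 + 1974803\right) = 2965668 - 14131 = 2951537$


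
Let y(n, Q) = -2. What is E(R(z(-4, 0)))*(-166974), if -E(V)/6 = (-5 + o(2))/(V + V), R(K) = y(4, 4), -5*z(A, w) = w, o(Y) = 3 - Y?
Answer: 1001844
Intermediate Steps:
z(A, w) = -w/5
R(K) = -2
E(V) = 12/V (E(V) = -6*(-5 + (3 - 1*2))/(V + V) = -6*(-5 + (3 - 2))/(2*V) = -6*(-5 + 1)*1/(2*V) = -(-24)*1/(2*V) = -(-12)/V = 12/V)
E(R(z(-4, 0)))*(-166974) = (12/(-2))*(-166974) = (12*(-½))*(-166974) = -6*(-166974) = 1001844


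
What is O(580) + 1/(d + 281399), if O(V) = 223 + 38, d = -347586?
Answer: 17274806/66187 ≈ 261.00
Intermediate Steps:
O(V) = 261
O(580) + 1/(d + 281399) = 261 + 1/(-347586 + 281399) = 261 + 1/(-66187) = 261 - 1/66187 = 17274806/66187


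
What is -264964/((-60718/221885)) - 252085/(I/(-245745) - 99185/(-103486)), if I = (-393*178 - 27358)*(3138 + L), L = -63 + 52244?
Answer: 2339499406911274016355680/2416188112858987921 ≈ 9.6826e+5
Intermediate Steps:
L = 52181
I = -5383202528 (I = (-393*178 - 27358)*(3138 + 52181) = (-69954 - 27358)*55319 = -97312*55319 = -5383202528)
-264964/((-60718/221885)) - 252085/(I/(-245745) - 99185/(-103486)) = -264964/((-60718/221885)) - 252085/(-5383202528/(-245745) - 99185/(-103486)) = -264964/((-60718*1/221885)) - 252085/(-5383202528*(-1/245745) - 99185*(-1/103486)) = -264964/(-60718/221885) - 252085/(5383202528/245745 + 99185/103486) = -264964*(-221885/60718) - 252085/557110471030433/25431167070 = 4199395510/4337 - 252085*25431167070/557110471030433 = 4199395510/4337 - 6410815750840950/557110471030433 = 2339499406911274016355680/2416188112858987921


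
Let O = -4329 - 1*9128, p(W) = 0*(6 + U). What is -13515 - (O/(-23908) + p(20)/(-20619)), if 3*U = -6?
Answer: -323130077/23908 ≈ -13516.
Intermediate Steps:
U = -2 (U = (⅓)*(-6) = -2)
p(W) = 0 (p(W) = 0*(6 - 2) = 0*4 = 0)
O = -13457 (O = -4329 - 9128 = -13457)
-13515 - (O/(-23908) + p(20)/(-20619)) = -13515 - (-13457/(-23908) + 0/(-20619)) = -13515 - (-13457*(-1/23908) + 0*(-1/20619)) = -13515 - (13457/23908 + 0) = -13515 - 1*13457/23908 = -13515 - 13457/23908 = -323130077/23908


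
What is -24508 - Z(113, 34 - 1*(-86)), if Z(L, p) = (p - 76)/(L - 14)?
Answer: -220576/9 ≈ -24508.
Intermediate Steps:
Z(L, p) = (-76 + p)/(-14 + L)
-24508 - Z(113, 34 - 1*(-86)) = -24508 - (-76 + (34 - 1*(-86)))/(-14 + 113) = -24508 - (-76 + (34 + 86))/99 = -24508 - (-76 + 120)/99 = -24508 - 44/99 = -24508 - 1*4/9 = -24508 - 4/9 = -220576/9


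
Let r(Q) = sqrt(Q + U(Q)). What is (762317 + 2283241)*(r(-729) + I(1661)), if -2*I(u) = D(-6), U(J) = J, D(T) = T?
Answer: 9136674 + 82230066*I*sqrt(2) ≈ 9.1367e+6 + 1.1629e+8*I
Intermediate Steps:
I(u) = 3 (I(u) = -1/2*(-6) = 3)
r(Q) = sqrt(2)*sqrt(Q) (r(Q) = sqrt(Q + Q) = sqrt(2*Q) = sqrt(2)*sqrt(Q))
(762317 + 2283241)*(r(-729) + I(1661)) = (762317 + 2283241)*(sqrt(2)*sqrt(-729) + 3) = 3045558*(sqrt(2)*(27*I) + 3) = 3045558*(27*I*sqrt(2) + 3) = 3045558*(3 + 27*I*sqrt(2)) = 9136674 + 82230066*I*sqrt(2)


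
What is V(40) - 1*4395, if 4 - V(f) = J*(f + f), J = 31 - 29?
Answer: -4551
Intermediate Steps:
J = 2
V(f) = 4 - 4*f (V(f) = 4 - 2*(f + f) = 4 - 2*2*f = 4 - 4*f)
V(40) - 1*4395 = (4 - 4*40) - 1*4395 = (4 - 160) - 4395 = -156 - 4395 = -4551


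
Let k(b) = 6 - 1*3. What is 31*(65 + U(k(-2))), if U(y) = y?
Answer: 2108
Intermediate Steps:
k(b) = 3 (k(b) = 6 - 3 = 3)
31*(65 + U(k(-2))) = 31*(65 + 3) = 31*68 = 2108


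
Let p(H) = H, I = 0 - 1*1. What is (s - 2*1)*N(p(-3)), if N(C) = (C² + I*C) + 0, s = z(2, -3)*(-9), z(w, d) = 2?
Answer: -240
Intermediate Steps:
I = -1 (I = 0 - 1 = -1)
s = -18 (s = 2*(-9) = -18)
N(C) = C² - C (N(C) = (C² - C) + 0 = C² - C)
(s - 2*1)*N(p(-3)) = (-18 - 2*1)*(-3*(-1 - 3)) = (-18 - 2)*(-3*(-4)) = -20*12 = -240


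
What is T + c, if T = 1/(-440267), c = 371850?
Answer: 163713283949/440267 ≈ 3.7185e+5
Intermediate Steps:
T = -1/440267 ≈ -2.2714e-6
T + c = -1/440267 + 371850 = 163713283949/440267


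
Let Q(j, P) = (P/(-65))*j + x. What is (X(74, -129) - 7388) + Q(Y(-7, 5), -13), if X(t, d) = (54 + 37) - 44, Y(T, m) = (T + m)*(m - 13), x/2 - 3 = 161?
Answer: -35049/5 ≈ -7009.8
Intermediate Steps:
x = 328 (x = 6 + 2*161 = 6 + 322 = 328)
Y(T, m) = (-13 + m)*(T + m) (Y(T, m) = (T + m)*(-13 + m) = (-13 + m)*(T + m))
X(t, d) = 47 (X(t, d) = 91 - 44 = 47)
Q(j, P) = 328 - P*j/65 (Q(j, P) = (P/(-65))*j + 328 = (P*(-1/65))*j + 328 = (-P/65)*j + 328 = -P*j/65 + 328 = 328 - P*j/65)
(X(74, -129) - 7388) + Q(Y(-7, 5), -13) = (47 - 7388) + (328 - 1/65*(-13)*(5**2 - 13*(-7) - 13*5 - 7*5)) = -7341 + (328 - 1/65*(-13)*(25 + 91 - 65 - 35)) = -7341 + (328 - 1/65*(-13)*16) = -7341 + (328 + 16/5) = -7341 + 1656/5 = -35049/5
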